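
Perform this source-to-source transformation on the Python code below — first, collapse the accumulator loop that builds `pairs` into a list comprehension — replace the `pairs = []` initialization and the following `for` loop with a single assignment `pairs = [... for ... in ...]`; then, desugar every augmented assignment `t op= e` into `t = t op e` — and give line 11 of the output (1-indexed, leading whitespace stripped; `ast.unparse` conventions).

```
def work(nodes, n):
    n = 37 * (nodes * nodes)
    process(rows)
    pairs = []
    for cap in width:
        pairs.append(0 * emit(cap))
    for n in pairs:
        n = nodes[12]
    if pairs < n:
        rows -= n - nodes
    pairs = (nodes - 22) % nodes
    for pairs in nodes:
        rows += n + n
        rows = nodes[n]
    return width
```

Transformed code:
def work(nodes, n):
    n = 37 * (nodes * nodes)
    process(rows)
    pairs = [0 * emit(cap) for cap in width]
    for n in pairs:
        n = nodes[12]
    if pairs < n:
        rows = rows - (n - nodes)
    pairs = (nodes - 22) % nodes
    for pairs in nodes:
        rows = rows + (n + n)
        rows = nodes[n]
    return width

rows = rows + (n + n)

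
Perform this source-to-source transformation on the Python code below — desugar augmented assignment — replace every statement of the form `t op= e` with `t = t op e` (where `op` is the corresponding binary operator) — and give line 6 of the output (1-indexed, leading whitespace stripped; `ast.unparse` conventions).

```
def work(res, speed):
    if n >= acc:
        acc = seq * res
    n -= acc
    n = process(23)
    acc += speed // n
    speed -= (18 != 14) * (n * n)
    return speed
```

Transformed code:
def work(res, speed):
    if n >= acc:
        acc = seq * res
    n = n - acc
    n = process(23)
    acc = acc + speed // n
    speed = speed - (18 != 14) * (n * n)
    return speed

acc = acc + speed // n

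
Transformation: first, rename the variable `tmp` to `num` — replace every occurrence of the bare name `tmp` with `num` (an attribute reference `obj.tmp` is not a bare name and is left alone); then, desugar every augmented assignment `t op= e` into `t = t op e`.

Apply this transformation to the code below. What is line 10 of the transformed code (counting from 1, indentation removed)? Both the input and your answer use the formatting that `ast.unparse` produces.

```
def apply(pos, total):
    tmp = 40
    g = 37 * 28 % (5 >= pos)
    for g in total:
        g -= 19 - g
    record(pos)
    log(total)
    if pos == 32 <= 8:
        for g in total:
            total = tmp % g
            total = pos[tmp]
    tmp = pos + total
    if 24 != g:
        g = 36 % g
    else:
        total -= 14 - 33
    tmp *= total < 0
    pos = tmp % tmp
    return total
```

total = num % g

Transformed code:
def apply(pos, total):
    num = 40
    g = 37 * 28 % (5 >= pos)
    for g in total:
        g = g - (19 - g)
    record(pos)
    log(total)
    if pos == 32 <= 8:
        for g in total:
            total = num % g
            total = pos[num]
    num = pos + total
    if 24 != g:
        g = 36 % g
    else:
        total = total - (14 - 33)
    num = num * (total < 0)
    pos = num % num
    return total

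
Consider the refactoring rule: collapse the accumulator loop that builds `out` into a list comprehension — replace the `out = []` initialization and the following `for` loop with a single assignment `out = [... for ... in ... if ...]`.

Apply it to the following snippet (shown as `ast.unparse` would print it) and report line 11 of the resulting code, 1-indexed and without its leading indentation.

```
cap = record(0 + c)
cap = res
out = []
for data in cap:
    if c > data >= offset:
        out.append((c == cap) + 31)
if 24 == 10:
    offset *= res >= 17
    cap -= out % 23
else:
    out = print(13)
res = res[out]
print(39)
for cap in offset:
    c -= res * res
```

Transformed code:
cap = record(0 + c)
cap = res
out = [(c == cap) + 31 for data in cap if c > data >= offset]
if 24 == 10:
    offset *= res >= 17
    cap -= out % 23
else:
    out = print(13)
res = res[out]
print(39)
for cap in offset:
    c -= res * res

for cap in offset:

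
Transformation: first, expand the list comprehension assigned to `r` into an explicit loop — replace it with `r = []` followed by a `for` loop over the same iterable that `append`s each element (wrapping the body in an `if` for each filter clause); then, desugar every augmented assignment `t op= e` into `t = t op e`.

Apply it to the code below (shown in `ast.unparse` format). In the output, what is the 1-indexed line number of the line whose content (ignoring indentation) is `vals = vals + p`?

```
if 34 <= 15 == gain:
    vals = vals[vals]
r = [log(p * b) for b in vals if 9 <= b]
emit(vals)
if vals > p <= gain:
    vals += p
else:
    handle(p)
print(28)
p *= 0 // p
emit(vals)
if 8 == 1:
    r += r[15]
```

Transformed code:
if 34 <= 15 == gain:
    vals = vals[vals]
r = []
for b in vals:
    if 9 <= b:
        r.append(log(p * b))
emit(vals)
if vals > p <= gain:
    vals = vals + p
else:
    handle(p)
print(28)
p = p * (0 // p)
emit(vals)
if 8 == 1:
    r = r + r[15]

9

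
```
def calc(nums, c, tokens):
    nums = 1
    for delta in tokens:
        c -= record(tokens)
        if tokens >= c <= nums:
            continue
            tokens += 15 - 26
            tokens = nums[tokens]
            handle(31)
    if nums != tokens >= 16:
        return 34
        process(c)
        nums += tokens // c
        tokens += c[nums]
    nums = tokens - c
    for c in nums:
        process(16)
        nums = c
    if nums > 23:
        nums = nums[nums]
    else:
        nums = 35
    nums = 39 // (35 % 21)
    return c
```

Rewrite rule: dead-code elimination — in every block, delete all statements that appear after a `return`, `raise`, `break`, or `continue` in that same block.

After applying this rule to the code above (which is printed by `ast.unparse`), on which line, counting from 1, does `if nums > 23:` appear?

13

Transformed code:
def calc(nums, c, tokens):
    nums = 1
    for delta in tokens:
        c -= record(tokens)
        if tokens >= c <= nums:
            continue
    if nums != tokens >= 16:
        return 34
    nums = tokens - c
    for c in nums:
        process(16)
        nums = c
    if nums > 23:
        nums = nums[nums]
    else:
        nums = 35
    nums = 39 // (35 % 21)
    return c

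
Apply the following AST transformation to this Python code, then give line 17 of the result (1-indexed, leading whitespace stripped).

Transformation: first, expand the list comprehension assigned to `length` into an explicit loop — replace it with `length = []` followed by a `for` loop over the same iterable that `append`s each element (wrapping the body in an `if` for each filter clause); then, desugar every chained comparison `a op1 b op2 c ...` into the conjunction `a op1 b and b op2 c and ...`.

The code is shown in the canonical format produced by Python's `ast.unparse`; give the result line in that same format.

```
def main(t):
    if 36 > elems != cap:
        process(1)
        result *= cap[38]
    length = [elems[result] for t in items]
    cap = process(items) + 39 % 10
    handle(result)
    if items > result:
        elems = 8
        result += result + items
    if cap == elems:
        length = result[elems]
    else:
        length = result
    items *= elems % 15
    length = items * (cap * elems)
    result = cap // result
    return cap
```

Transformed code:
def main(t):
    if 36 > elems and elems != cap:
        process(1)
        result *= cap[38]
    length = []
    for t in items:
        length.append(elems[result])
    cap = process(items) + 39 % 10
    handle(result)
    if items > result:
        elems = 8
        result += result + items
    if cap == elems:
        length = result[elems]
    else:
        length = result
    items *= elems % 15
    length = items * (cap * elems)
    result = cap // result
    return cap

items *= elems % 15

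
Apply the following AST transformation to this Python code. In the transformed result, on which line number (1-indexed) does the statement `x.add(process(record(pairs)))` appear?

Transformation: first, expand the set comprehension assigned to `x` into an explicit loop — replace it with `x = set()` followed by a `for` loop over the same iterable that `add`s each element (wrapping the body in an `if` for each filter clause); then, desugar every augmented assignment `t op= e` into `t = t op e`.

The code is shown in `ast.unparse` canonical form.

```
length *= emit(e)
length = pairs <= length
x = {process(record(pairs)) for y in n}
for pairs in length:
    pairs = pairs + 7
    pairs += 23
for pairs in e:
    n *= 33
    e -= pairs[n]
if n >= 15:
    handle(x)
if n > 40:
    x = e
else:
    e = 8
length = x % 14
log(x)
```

5

Transformed code:
length = length * emit(e)
length = pairs <= length
x = set()
for y in n:
    x.add(process(record(pairs)))
for pairs in length:
    pairs = pairs + 7
    pairs = pairs + 23
for pairs in e:
    n = n * 33
    e = e - pairs[n]
if n >= 15:
    handle(x)
if n > 40:
    x = e
else:
    e = 8
length = x % 14
log(x)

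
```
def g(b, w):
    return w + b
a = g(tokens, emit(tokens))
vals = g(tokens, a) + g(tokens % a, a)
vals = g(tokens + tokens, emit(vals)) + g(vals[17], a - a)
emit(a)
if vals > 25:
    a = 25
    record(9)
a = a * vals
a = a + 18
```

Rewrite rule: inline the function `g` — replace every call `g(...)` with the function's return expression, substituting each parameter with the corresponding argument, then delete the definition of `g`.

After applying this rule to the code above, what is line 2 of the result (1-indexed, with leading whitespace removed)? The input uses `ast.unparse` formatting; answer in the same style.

vals = a + tokens + (a + tokens % a)

Transformed code:
a = emit(tokens) + tokens
vals = a + tokens + (a + tokens % a)
vals = emit(vals) + (tokens + tokens) + (a - a + vals[17])
emit(a)
if vals > 25:
    a = 25
    record(9)
a = a * vals
a = a + 18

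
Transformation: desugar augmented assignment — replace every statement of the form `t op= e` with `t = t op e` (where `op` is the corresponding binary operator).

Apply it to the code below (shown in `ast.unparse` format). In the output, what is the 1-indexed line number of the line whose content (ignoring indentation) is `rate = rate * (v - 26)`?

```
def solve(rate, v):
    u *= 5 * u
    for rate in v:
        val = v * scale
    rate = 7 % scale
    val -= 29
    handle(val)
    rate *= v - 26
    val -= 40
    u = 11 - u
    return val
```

8

Transformed code:
def solve(rate, v):
    u = u * (5 * u)
    for rate in v:
        val = v * scale
    rate = 7 % scale
    val = val - 29
    handle(val)
    rate = rate * (v - 26)
    val = val - 40
    u = 11 - u
    return val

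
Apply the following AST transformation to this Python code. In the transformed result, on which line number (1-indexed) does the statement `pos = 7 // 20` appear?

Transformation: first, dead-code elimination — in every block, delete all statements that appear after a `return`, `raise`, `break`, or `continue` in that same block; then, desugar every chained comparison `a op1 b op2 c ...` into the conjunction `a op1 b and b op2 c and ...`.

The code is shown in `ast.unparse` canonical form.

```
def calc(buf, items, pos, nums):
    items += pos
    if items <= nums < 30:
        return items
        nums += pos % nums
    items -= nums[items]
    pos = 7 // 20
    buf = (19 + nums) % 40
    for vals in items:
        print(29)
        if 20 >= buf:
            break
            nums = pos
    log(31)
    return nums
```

Transformed code:
def calc(buf, items, pos, nums):
    items += pos
    if items <= nums and nums < 30:
        return items
    items -= nums[items]
    pos = 7 // 20
    buf = (19 + nums) % 40
    for vals in items:
        print(29)
        if 20 >= buf:
            break
    log(31)
    return nums

6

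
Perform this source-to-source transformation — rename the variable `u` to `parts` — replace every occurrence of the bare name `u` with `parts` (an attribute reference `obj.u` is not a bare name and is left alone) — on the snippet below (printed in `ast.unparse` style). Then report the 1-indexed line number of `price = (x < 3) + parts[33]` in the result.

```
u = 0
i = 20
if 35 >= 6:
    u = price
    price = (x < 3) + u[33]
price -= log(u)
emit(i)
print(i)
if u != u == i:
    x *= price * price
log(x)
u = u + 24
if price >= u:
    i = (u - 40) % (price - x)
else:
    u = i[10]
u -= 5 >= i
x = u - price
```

5

Transformed code:
parts = 0
i = 20
if 35 >= 6:
    parts = price
    price = (x < 3) + parts[33]
price -= log(parts)
emit(i)
print(i)
if parts != parts == i:
    x *= price * price
log(x)
parts = parts + 24
if price >= parts:
    i = (parts - 40) % (price - x)
else:
    parts = i[10]
parts -= 5 >= i
x = parts - price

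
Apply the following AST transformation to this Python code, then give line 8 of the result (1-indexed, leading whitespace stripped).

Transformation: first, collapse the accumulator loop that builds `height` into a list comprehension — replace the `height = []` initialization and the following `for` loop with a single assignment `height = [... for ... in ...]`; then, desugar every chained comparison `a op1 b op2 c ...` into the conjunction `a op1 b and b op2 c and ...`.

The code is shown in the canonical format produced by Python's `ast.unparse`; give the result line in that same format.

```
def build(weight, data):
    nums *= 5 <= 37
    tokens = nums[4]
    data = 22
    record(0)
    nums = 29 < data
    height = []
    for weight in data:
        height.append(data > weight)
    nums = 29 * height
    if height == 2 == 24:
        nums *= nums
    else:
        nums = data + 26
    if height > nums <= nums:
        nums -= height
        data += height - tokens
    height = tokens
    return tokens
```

Transformed code:
def build(weight, data):
    nums *= 5 <= 37
    tokens = nums[4]
    data = 22
    record(0)
    nums = 29 < data
    height = [data > weight for weight in data]
    nums = 29 * height
    if height == 2 and 2 == 24:
        nums *= nums
    else:
        nums = data + 26
    if height > nums and nums <= nums:
        nums -= height
        data += height - tokens
    height = tokens
    return tokens

nums = 29 * height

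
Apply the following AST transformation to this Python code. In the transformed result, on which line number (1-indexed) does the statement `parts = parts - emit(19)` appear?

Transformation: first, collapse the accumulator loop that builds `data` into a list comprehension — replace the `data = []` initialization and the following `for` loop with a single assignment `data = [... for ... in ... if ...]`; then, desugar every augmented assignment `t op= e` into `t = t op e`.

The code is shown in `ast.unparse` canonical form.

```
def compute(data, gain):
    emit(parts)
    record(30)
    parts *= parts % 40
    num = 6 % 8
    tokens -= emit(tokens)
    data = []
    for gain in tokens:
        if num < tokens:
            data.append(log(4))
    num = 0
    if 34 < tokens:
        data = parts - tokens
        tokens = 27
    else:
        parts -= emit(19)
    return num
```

13

Transformed code:
def compute(data, gain):
    emit(parts)
    record(30)
    parts = parts * (parts % 40)
    num = 6 % 8
    tokens = tokens - emit(tokens)
    data = [log(4) for gain in tokens if num < tokens]
    num = 0
    if 34 < tokens:
        data = parts - tokens
        tokens = 27
    else:
        parts = parts - emit(19)
    return num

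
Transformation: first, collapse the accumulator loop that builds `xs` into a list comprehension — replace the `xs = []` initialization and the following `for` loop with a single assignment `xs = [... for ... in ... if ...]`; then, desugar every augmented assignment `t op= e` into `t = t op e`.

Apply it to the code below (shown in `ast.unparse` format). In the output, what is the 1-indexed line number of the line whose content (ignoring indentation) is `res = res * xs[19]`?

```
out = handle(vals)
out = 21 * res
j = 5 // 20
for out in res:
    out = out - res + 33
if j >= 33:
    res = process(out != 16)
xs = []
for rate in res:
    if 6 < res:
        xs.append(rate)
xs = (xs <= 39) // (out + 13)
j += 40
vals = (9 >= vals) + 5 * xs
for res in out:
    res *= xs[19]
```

13

Transformed code:
out = handle(vals)
out = 21 * res
j = 5 // 20
for out in res:
    out = out - res + 33
if j >= 33:
    res = process(out != 16)
xs = [rate for rate in res if 6 < res]
xs = (xs <= 39) // (out + 13)
j = j + 40
vals = (9 >= vals) + 5 * xs
for res in out:
    res = res * xs[19]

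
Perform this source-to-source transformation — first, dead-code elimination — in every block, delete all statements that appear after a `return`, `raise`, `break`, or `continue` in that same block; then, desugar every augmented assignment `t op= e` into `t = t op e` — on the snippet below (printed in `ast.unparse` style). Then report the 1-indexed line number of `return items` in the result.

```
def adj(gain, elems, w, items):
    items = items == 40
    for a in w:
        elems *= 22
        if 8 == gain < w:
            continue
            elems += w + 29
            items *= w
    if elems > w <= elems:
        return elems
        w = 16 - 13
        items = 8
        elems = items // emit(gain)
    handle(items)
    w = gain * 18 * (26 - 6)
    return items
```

11

Transformed code:
def adj(gain, elems, w, items):
    items = items == 40
    for a in w:
        elems = elems * 22
        if 8 == gain < w:
            continue
    if elems > w <= elems:
        return elems
    handle(items)
    w = gain * 18 * (26 - 6)
    return items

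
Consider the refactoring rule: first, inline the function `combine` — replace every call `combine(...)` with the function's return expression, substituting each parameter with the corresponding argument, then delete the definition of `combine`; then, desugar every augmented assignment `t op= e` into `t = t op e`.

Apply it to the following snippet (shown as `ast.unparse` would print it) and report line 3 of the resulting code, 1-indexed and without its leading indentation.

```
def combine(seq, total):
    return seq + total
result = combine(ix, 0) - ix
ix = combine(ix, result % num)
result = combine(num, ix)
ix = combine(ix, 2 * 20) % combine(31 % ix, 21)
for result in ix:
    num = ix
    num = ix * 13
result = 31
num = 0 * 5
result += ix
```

result = num + ix

Transformed code:
result = ix + 0 - ix
ix = ix + result % num
result = num + ix
ix = (ix + 2 * 20) % (31 % ix + 21)
for result in ix:
    num = ix
    num = ix * 13
result = 31
num = 0 * 5
result = result + ix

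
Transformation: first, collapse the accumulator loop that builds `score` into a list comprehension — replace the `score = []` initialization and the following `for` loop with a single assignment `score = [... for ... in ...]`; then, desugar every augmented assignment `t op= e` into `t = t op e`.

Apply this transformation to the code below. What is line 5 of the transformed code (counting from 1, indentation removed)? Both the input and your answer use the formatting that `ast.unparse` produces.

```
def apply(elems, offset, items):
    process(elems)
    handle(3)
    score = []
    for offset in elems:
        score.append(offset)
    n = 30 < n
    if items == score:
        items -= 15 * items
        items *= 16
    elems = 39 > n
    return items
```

n = 30 < n

Transformed code:
def apply(elems, offset, items):
    process(elems)
    handle(3)
    score = [offset for offset in elems]
    n = 30 < n
    if items == score:
        items = items - 15 * items
        items = items * 16
    elems = 39 > n
    return items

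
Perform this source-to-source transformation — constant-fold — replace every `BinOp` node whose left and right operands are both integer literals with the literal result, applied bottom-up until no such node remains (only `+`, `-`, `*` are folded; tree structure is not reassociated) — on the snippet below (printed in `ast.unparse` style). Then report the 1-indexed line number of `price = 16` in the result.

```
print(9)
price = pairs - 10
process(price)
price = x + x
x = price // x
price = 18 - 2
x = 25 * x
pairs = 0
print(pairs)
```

Transformed code:
print(9)
price = pairs - 10
process(price)
price = x + x
x = price // x
price = 16
x = 25 * x
pairs = 0
print(pairs)

6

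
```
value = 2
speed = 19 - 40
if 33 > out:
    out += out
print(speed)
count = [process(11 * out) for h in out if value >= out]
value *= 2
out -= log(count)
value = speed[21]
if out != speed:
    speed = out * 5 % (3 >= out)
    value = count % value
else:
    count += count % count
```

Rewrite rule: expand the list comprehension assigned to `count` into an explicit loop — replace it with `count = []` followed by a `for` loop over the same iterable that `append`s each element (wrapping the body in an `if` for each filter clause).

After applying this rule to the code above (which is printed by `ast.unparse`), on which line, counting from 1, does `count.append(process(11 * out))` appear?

9

Transformed code:
value = 2
speed = 19 - 40
if 33 > out:
    out += out
print(speed)
count = []
for h in out:
    if value >= out:
        count.append(process(11 * out))
value *= 2
out -= log(count)
value = speed[21]
if out != speed:
    speed = out * 5 % (3 >= out)
    value = count % value
else:
    count += count % count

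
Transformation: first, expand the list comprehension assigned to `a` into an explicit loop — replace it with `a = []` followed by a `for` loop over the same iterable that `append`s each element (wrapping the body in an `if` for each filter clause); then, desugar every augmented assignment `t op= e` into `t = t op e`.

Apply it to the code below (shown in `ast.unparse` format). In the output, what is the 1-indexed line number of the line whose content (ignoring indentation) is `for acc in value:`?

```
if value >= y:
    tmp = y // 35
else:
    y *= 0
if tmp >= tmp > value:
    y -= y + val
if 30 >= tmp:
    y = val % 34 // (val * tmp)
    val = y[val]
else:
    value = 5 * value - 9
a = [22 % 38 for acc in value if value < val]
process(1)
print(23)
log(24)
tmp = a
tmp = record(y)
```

Transformed code:
if value >= y:
    tmp = y // 35
else:
    y = y * 0
if tmp >= tmp > value:
    y = y - (y + val)
if 30 >= tmp:
    y = val % 34 // (val * tmp)
    val = y[val]
else:
    value = 5 * value - 9
a = []
for acc in value:
    if value < val:
        a.append(22 % 38)
process(1)
print(23)
log(24)
tmp = a
tmp = record(y)

13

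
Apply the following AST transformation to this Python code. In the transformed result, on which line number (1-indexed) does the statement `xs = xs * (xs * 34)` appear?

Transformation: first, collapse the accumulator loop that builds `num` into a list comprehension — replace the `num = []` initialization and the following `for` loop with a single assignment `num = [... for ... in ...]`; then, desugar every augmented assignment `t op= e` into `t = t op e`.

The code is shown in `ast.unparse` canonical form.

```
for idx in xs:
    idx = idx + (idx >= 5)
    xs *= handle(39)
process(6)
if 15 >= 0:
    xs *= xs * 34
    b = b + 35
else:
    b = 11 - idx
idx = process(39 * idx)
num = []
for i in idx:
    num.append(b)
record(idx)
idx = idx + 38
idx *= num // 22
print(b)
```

Transformed code:
for idx in xs:
    idx = idx + (idx >= 5)
    xs = xs * handle(39)
process(6)
if 15 >= 0:
    xs = xs * (xs * 34)
    b = b + 35
else:
    b = 11 - idx
idx = process(39 * idx)
num = [b for i in idx]
record(idx)
idx = idx + 38
idx = idx * (num // 22)
print(b)

6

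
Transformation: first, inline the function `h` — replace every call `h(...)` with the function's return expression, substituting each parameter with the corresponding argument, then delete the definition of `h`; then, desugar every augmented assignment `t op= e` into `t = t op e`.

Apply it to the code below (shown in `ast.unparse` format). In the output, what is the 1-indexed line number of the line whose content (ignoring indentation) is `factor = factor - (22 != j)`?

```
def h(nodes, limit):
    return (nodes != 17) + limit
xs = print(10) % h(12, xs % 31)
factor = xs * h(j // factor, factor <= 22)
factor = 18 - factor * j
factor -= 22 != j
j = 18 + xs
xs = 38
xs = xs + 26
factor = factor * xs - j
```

4

Transformed code:
xs = print(10) % ((12 != 17) + xs % 31)
factor = xs * ((j // factor != 17) + (factor <= 22))
factor = 18 - factor * j
factor = factor - (22 != j)
j = 18 + xs
xs = 38
xs = xs + 26
factor = factor * xs - j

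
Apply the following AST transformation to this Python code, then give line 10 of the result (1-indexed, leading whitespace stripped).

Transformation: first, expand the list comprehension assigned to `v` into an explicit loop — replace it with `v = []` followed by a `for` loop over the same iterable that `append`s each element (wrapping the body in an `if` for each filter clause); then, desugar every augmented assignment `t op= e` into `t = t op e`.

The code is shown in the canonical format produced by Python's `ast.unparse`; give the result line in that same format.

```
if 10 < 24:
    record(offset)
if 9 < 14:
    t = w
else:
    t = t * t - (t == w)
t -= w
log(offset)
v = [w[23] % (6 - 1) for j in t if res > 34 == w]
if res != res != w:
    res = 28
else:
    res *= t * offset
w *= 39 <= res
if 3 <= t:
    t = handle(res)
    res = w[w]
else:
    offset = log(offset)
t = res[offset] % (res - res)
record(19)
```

for j in t:

Transformed code:
if 10 < 24:
    record(offset)
if 9 < 14:
    t = w
else:
    t = t * t - (t == w)
t = t - w
log(offset)
v = []
for j in t:
    if res > 34 == w:
        v.append(w[23] % (6 - 1))
if res != res != w:
    res = 28
else:
    res = res * (t * offset)
w = w * (39 <= res)
if 3 <= t:
    t = handle(res)
    res = w[w]
else:
    offset = log(offset)
t = res[offset] % (res - res)
record(19)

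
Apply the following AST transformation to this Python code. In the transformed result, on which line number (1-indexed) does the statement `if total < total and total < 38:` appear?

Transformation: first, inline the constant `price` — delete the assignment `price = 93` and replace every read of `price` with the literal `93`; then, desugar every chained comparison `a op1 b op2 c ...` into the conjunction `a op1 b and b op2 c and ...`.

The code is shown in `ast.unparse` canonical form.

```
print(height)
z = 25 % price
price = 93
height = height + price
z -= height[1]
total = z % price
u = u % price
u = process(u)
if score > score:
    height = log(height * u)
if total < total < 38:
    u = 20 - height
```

10

Transformed code:
print(height)
z = 25 % 93
height = height + 93
z -= height[1]
total = z % 93
u = u % 93
u = process(u)
if score > score:
    height = log(height * u)
if total < total and total < 38:
    u = 20 - height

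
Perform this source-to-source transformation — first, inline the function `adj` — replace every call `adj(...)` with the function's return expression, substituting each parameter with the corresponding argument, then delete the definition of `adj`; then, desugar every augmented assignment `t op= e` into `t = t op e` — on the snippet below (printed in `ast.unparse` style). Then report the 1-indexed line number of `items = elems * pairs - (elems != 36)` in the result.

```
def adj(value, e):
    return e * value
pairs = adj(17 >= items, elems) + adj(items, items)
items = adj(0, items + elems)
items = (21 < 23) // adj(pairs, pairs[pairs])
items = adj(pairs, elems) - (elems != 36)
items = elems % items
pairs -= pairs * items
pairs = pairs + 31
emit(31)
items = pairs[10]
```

4

Transformed code:
pairs = elems * (17 >= items) + items * items
items = (items + elems) * 0
items = (21 < 23) // (pairs[pairs] * pairs)
items = elems * pairs - (elems != 36)
items = elems % items
pairs = pairs - pairs * items
pairs = pairs + 31
emit(31)
items = pairs[10]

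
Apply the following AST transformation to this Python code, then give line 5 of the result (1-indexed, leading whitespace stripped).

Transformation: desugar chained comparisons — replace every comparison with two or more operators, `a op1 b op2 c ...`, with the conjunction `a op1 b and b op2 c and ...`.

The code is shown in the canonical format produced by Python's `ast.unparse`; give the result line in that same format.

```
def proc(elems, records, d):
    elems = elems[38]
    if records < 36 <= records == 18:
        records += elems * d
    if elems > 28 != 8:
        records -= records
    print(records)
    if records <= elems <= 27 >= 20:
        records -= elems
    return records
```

Transformed code:
def proc(elems, records, d):
    elems = elems[38]
    if records < 36 and 36 <= records and (records == 18):
        records += elems * d
    if elems > 28 and 28 != 8:
        records -= records
    print(records)
    if records <= elems and elems <= 27 and (27 >= 20):
        records -= elems
    return records

if elems > 28 and 28 != 8:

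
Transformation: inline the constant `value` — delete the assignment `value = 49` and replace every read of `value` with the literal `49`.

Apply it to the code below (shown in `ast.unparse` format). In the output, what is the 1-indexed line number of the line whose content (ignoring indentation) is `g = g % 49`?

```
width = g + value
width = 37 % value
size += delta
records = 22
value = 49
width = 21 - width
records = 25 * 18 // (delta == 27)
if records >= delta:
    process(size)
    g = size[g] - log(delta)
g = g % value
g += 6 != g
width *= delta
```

10

Transformed code:
width = g + 49
width = 37 % 49
size += delta
records = 22
width = 21 - width
records = 25 * 18 // (delta == 27)
if records >= delta:
    process(size)
    g = size[g] - log(delta)
g = g % 49
g += 6 != g
width *= delta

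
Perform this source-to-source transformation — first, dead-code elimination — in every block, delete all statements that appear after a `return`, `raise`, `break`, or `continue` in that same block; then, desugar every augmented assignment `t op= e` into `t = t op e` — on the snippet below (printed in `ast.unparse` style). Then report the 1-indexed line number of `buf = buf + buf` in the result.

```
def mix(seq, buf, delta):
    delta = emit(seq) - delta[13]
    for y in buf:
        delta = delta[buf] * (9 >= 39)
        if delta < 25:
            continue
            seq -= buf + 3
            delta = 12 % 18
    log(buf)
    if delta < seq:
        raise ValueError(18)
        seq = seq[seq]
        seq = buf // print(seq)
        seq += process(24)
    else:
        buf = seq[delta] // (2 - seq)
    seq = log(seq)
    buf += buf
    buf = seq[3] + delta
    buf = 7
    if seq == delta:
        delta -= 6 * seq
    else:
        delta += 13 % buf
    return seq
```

13

Transformed code:
def mix(seq, buf, delta):
    delta = emit(seq) - delta[13]
    for y in buf:
        delta = delta[buf] * (9 >= 39)
        if delta < 25:
            continue
    log(buf)
    if delta < seq:
        raise ValueError(18)
    else:
        buf = seq[delta] // (2 - seq)
    seq = log(seq)
    buf = buf + buf
    buf = seq[3] + delta
    buf = 7
    if seq == delta:
        delta = delta - 6 * seq
    else:
        delta = delta + 13 % buf
    return seq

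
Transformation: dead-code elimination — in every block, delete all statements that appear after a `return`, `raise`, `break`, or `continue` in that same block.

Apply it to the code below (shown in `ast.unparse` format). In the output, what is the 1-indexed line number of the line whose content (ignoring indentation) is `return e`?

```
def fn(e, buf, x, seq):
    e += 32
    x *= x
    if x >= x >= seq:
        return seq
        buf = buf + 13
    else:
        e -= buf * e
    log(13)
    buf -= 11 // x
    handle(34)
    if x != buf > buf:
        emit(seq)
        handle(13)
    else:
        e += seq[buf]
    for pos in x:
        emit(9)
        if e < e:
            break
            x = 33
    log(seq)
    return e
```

Transformed code:
def fn(e, buf, x, seq):
    e += 32
    x *= x
    if x >= x >= seq:
        return seq
    else:
        e -= buf * e
    log(13)
    buf -= 11 // x
    handle(34)
    if x != buf > buf:
        emit(seq)
        handle(13)
    else:
        e += seq[buf]
    for pos in x:
        emit(9)
        if e < e:
            break
    log(seq)
    return e

21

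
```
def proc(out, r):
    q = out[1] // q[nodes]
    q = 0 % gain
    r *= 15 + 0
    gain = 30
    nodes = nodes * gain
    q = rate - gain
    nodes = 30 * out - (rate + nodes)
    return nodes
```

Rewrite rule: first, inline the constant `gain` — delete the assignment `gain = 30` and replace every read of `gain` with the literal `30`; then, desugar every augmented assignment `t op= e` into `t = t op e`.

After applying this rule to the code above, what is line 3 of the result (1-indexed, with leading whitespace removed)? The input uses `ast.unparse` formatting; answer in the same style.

Transformed code:
def proc(out, r):
    q = out[1] // q[nodes]
    q = 0 % 30
    r = r * (15 + 0)
    nodes = nodes * 30
    q = rate - 30
    nodes = 30 * out - (rate + nodes)
    return nodes

q = 0 % 30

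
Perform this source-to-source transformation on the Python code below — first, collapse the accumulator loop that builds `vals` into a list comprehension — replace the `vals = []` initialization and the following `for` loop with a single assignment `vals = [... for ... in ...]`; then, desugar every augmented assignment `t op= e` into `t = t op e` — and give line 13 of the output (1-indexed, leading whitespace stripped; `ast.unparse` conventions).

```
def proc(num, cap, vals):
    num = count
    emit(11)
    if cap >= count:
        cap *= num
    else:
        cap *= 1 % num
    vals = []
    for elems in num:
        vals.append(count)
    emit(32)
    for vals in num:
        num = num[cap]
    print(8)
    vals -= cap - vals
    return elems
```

Transformed code:
def proc(num, cap, vals):
    num = count
    emit(11)
    if cap >= count:
        cap = cap * num
    else:
        cap = cap * (1 % num)
    vals = [count for elems in num]
    emit(32)
    for vals in num:
        num = num[cap]
    print(8)
    vals = vals - (cap - vals)
    return elems

vals = vals - (cap - vals)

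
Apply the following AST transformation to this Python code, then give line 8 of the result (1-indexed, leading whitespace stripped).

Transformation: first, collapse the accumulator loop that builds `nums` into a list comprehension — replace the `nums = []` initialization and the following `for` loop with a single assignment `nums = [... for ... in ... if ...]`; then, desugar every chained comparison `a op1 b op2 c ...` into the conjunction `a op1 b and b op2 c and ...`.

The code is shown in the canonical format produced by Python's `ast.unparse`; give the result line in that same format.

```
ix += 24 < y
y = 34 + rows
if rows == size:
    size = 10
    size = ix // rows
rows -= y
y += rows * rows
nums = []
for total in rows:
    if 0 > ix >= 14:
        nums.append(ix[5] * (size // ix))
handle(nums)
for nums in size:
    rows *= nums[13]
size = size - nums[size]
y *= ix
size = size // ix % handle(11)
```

nums = [ix[5] * (size // ix) for total in rows if 0 > ix and ix >= 14]

Transformed code:
ix += 24 < y
y = 34 + rows
if rows == size:
    size = 10
    size = ix // rows
rows -= y
y += rows * rows
nums = [ix[5] * (size // ix) for total in rows if 0 > ix and ix >= 14]
handle(nums)
for nums in size:
    rows *= nums[13]
size = size - nums[size]
y *= ix
size = size // ix % handle(11)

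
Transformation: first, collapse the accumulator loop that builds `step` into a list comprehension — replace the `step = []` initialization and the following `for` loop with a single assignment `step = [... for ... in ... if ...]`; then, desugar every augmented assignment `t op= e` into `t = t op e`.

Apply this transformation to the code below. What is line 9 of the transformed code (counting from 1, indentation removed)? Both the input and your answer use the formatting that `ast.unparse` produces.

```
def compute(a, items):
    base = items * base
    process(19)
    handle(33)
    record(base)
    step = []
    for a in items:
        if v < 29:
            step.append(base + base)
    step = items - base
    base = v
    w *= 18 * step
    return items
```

Transformed code:
def compute(a, items):
    base = items * base
    process(19)
    handle(33)
    record(base)
    step = [base + base for a in items if v < 29]
    step = items - base
    base = v
    w = w * (18 * step)
    return items

w = w * (18 * step)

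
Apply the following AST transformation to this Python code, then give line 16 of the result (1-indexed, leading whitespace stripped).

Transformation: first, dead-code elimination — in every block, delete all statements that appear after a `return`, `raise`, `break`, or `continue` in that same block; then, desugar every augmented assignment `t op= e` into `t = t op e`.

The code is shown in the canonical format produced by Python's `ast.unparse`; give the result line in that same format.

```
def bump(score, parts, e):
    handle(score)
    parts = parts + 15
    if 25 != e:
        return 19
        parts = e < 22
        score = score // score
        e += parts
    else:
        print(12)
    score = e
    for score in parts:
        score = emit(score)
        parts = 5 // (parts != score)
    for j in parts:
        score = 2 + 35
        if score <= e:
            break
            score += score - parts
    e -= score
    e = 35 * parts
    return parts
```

e = e - score

Transformed code:
def bump(score, parts, e):
    handle(score)
    parts = parts + 15
    if 25 != e:
        return 19
    else:
        print(12)
    score = e
    for score in parts:
        score = emit(score)
        parts = 5 // (parts != score)
    for j in parts:
        score = 2 + 35
        if score <= e:
            break
    e = e - score
    e = 35 * parts
    return parts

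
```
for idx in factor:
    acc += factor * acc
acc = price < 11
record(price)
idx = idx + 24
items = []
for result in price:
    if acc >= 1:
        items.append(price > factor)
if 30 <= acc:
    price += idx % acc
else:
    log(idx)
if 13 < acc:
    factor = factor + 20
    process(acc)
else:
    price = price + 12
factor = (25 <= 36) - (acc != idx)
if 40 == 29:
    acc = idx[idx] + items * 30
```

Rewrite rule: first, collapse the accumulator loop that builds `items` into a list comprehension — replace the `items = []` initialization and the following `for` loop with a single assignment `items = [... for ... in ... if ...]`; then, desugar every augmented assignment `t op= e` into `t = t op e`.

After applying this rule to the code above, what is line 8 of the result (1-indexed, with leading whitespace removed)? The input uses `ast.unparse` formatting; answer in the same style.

price = price + idx % acc

Transformed code:
for idx in factor:
    acc = acc + factor * acc
acc = price < 11
record(price)
idx = idx + 24
items = [price > factor for result in price if acc >= 1]
if 30 <= acc:
    price = price + idx % acc
else:
    log(idx)
if 13 < acc:
    factor = factor + 20
    process(acc)
else:
    price = price + 12
factor = (25 <= 36) - (acc != idx)
if 40 == 29:
    acc = idx[idx] + items * 30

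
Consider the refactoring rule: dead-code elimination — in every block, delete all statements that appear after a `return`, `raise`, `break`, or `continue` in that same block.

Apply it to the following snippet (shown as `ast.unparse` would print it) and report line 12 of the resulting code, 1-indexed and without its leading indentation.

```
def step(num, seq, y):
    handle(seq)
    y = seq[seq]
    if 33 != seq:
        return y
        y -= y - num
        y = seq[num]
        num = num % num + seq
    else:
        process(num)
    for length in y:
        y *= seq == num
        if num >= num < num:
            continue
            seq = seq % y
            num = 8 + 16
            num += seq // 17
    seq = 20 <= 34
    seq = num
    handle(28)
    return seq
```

seq = 20 <= 34

Transformed code:
def step(num, seq, y):
    handle(seq)
    y = seq[seq]
    if 33 != seq:
        return y
    else:
        process(num)
    for length in y:
        y *= seq == num
        if num >= num < num:
            continue
    seq = 20 <= 34
    seq = num
    handle(28)
    return seq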